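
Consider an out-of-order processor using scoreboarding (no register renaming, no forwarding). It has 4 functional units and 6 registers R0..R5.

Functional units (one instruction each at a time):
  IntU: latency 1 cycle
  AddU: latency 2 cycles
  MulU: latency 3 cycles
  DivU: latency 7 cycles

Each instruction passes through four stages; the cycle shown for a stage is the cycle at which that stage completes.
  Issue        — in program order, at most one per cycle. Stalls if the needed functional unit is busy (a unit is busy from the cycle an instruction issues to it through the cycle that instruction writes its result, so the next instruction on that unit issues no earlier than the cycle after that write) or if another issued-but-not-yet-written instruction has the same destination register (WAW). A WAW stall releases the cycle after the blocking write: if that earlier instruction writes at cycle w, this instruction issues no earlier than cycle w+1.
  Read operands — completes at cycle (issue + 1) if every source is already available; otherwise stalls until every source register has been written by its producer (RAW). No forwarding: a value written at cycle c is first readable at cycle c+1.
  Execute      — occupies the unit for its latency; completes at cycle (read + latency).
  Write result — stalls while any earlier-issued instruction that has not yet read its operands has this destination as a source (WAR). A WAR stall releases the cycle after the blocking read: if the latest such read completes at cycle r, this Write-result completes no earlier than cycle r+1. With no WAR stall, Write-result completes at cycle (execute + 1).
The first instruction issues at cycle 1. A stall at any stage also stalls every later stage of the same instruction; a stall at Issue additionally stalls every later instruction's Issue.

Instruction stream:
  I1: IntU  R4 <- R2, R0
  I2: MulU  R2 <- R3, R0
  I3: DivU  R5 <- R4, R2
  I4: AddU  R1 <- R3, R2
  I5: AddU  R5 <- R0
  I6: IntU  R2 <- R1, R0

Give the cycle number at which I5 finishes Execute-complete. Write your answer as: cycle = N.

cycle = 20

cycle 1: I1→IntU
cycle 2: I1 RO, I2→MulU
cycle 3: I1 EX, I2 RO, I3→DivU
cycle 4: I1 WR R4, I4→AddU
cycle 6: I2 EX
cycle 7: I2 WR R2
cycle 8: I3 RO, I4 RO
cycle 10: I4 EX
cycle 11: I4 WR R1
cycle 15: I3 EX
cycle 16: I3 WR R5
cycle 17: I5→AddU
cycle 18: I5 RO, I6→IntU
cycle 19: I6 RO
cycle 20: I5 EX, I6 EX
cycle 21: I5 WR R5, I6 WR R2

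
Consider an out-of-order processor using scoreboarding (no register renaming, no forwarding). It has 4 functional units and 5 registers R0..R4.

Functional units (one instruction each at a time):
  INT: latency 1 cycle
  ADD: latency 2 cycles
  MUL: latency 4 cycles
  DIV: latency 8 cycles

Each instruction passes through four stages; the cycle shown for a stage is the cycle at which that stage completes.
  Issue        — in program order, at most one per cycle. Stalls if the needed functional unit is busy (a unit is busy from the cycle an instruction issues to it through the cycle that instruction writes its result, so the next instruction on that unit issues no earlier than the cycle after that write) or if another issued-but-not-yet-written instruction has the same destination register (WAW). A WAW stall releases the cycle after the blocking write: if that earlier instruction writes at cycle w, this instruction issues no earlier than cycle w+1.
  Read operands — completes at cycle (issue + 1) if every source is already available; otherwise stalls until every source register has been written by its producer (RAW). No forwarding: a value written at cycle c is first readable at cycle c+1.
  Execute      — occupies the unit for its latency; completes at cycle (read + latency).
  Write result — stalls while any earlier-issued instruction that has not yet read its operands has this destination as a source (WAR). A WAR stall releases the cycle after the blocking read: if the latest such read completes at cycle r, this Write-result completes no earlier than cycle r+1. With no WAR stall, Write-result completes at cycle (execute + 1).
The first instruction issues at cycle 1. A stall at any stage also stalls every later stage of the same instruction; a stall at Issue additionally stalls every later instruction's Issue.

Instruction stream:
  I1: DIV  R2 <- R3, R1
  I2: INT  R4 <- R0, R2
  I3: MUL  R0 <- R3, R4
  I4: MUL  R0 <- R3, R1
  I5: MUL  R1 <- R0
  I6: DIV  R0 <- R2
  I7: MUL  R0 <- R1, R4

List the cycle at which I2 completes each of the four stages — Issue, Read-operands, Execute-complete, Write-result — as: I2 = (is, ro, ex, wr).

I1 -> (1, 2, 10, 11)
I2 -> (2, 12, 13, 14)  // RAW R2: wait I1 write@11
I3 -> (3, 15, 19, 20)  // RAW R4: wait I2 write@14
I4 -> (21, 22, 26, 27)  // struct: MUL busy until I3 writes@20
I5 -> (28, 29, 33, 34)  // struct: MUL busy until I4 writes@27
I6 -> (29, 30, 38, 39)
I7 -> (40, 41, 45, 46)  // WAW R0: wait I6 write@39

I2 = (2, 12, 13, 14)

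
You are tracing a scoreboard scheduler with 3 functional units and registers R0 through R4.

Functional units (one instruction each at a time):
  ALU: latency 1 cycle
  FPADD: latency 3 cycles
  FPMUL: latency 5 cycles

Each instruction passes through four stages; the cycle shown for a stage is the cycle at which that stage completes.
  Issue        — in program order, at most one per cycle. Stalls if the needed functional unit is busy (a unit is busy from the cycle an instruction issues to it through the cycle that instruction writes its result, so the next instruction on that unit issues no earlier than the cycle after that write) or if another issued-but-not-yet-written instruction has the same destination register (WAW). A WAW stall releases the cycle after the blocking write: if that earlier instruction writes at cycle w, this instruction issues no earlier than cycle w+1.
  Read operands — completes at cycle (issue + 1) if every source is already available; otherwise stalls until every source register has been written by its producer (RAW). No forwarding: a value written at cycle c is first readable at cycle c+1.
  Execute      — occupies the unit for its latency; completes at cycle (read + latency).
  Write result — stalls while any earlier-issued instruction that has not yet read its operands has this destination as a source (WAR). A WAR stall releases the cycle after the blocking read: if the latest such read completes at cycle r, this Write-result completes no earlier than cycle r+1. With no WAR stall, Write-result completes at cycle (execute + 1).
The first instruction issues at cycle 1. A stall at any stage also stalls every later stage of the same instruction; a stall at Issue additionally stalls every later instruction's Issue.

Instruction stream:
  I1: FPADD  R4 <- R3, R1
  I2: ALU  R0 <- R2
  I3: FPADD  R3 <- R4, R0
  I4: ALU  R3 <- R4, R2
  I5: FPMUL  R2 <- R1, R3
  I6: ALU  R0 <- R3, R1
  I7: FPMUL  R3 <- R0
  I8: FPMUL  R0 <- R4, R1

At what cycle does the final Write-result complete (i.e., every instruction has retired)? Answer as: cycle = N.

t=1  issue I1 (FPADD)
t=2  I1 read-ops, issue I2 (ALU)
t=3  I2 read-ops
t=4  I2 finished on ALU
t=5  I1 finished on FPADD, I2→R0
t=6  I1→R4
t=7  issue I3 (FPADD)
t=8  I3 read-ops
t=11  I3 finished on FPADD
t=12  I3→R3
t=13  issue I4 (ALU)
t=14  I4 read-ops, issue I5 (FPMUL)
t=15  I4 finished on ALU
t=16  I4→R3
t=17  I5 read-ops, issue I6 (ALU)
t=18  I6 read-ops
t=19  I6 finished on ALU
t=20  I6→R0
t=22  I5 finished on FPMUL
t=23  I5→R2
t=24  issue I7 (FPMUL)
t=25  I7 read-ops
t=30  I7 finished on FPMUL
t=31  I7→R3
t=32  issue I8 (FPMUL)
t=33  I8 read-ops
t=38  I8 finished on FPMUL
t=39  I8→R0

cycle = 39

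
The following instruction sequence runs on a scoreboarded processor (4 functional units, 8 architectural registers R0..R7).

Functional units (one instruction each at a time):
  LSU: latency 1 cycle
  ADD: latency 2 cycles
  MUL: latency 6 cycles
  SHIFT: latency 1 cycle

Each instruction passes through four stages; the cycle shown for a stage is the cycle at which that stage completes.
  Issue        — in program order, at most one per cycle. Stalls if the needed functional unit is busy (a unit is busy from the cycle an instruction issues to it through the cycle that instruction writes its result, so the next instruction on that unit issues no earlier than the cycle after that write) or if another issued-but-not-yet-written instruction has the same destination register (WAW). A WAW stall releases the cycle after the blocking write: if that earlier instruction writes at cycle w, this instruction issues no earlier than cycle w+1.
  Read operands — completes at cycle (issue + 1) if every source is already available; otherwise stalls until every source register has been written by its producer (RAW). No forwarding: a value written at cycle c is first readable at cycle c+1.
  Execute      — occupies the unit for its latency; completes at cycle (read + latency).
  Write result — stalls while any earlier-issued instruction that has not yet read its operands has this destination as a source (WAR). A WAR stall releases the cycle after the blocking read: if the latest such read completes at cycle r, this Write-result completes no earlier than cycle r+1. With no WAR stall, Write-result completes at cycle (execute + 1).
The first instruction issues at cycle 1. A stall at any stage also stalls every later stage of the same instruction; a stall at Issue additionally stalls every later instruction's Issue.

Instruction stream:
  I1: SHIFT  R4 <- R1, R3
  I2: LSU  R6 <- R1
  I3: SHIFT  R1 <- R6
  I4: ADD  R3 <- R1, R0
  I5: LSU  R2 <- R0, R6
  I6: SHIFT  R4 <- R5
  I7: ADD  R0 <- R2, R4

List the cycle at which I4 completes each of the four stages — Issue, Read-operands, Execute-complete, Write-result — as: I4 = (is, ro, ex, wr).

t=1  issue I1 (SHIFT)
t=2  I1 read-ops, issue I2 (LSU)
t=3  I1 finished on SHIFT, I2 read-ops
t=4  I1→R4, I2 finished on LSU
t=5  I2→R6, issue I3 (SHIFT)
t=6  I3 read-ops, issue I4 (ADD)
t=7  I3 finished on SHIFT, issue I5 (LSU)
t=8  I3→R1, I5 read-ops
t=9  I4 read-ops, I5 finished on LSU, issue I6 (SHIFT)
t=10  I5→R2, I6 read-ops
t=11  I4 finished on ADD, I6 finished on SHIFT
t=12  I4→R3, I6→R4
t=13  issue I7 (ADD)
t=14  I7 read-ops
t=16  I7 finished on ADD
t=17  I7→R0

I4 = (6, 9, 11, 12)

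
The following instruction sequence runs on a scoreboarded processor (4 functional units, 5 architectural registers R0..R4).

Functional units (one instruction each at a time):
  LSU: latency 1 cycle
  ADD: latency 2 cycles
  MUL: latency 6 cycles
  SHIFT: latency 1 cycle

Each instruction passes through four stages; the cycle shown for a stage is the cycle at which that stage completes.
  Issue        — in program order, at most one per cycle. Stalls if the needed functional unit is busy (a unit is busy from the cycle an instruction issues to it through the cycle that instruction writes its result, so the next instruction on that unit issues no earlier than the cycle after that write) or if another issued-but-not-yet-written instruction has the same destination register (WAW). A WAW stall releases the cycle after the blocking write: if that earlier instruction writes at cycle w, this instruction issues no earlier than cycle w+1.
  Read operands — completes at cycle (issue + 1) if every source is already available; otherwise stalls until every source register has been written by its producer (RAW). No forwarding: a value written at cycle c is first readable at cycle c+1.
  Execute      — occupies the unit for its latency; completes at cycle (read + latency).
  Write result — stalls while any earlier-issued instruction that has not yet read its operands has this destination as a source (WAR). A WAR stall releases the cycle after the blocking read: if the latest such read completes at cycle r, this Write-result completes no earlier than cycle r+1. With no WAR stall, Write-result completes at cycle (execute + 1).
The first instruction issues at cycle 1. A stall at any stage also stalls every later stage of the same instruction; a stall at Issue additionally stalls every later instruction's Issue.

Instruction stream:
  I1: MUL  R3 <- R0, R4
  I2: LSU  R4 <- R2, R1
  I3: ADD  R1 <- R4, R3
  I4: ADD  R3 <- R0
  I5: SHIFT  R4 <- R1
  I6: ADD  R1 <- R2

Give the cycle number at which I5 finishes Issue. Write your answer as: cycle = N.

cycle = 15

t=1  I1→MUL
t=2  I1 RO | I2→LSU
t=3  I2 RO | I3→ADD
t=4  I2 EX
t=5  I2 WR R4
t=8  I1 EX
t=9  I1 WR R3
t=10  I3 RO
t=12  I3 EX
t=13  I3 WR R1
t=14  I4→ADD
t=15  I4 RO | I5→SHIFT
t=16  I5 RO
t=17  I4 EX | I5 EX
t=18  I4 WR R3 | I5 WR R4
t=19  I6→ADD
t=20  I6 RO
t=22  I6 EX
t=23  I6 WR R1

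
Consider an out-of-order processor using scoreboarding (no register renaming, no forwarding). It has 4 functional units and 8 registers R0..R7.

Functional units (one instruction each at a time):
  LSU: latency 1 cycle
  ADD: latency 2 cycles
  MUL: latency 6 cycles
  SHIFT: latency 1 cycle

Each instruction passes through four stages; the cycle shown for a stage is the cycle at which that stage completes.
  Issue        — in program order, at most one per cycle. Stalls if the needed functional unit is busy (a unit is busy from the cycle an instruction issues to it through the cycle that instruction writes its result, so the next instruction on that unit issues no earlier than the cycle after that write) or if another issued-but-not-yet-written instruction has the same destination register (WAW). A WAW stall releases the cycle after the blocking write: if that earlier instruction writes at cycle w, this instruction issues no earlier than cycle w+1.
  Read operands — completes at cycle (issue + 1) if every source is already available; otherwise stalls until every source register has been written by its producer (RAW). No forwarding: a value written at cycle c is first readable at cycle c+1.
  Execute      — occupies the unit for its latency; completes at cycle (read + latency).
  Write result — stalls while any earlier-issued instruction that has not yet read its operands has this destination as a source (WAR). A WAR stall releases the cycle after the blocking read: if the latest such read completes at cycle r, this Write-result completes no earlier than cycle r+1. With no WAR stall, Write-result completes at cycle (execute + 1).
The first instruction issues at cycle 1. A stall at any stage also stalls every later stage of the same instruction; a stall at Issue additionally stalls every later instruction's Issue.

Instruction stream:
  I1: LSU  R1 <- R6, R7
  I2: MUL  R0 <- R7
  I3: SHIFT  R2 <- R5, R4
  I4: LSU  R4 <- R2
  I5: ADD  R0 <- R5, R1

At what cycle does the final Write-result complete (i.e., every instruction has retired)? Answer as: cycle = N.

c1: I1 dispatched to LSU
c2: I1 operands ready; I2 dispatched to MUL
c3: I1 complete; I2 operands ready; I3 dispatched to SHIFT
c4: R1←I1; I3 operands ready
c5: I3 complete; I4 dispatched to LSU
c6: R2←I3
c7: I4 operands ready
c8: I4 complete
c9: I2 complete; R4←I4
c10: R0←I2
c11: I5 dispatched to ADD
c12: I5 operands ready
c14: I5 complete
c15: R0←I5

cycle = 15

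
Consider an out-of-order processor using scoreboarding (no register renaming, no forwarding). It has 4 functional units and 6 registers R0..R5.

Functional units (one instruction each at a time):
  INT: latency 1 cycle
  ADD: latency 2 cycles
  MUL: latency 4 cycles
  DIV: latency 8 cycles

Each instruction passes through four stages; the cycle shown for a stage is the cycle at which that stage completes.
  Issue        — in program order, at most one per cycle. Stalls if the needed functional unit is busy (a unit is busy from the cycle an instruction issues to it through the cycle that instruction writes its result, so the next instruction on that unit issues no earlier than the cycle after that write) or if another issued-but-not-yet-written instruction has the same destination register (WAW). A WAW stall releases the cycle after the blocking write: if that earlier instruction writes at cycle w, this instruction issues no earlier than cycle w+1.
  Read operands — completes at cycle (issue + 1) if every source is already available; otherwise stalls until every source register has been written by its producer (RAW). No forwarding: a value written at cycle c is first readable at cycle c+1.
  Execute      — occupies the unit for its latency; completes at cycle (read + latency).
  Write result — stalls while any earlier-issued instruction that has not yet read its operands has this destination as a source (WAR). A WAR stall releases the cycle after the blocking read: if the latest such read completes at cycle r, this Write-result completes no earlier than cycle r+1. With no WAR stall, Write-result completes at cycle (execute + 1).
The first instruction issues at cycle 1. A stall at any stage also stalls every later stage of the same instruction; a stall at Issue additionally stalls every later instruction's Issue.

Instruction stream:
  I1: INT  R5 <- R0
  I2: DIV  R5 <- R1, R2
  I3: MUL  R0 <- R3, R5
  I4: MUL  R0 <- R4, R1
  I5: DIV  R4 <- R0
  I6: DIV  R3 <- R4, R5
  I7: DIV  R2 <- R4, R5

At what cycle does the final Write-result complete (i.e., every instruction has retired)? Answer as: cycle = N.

[I1] 1/2/3/4
[I2] 5/6/14/15  (WAW R5: wait I1 write@4)
[I3] 6/16/20/21  (RAW R5: wait I2 write@15)
[I4] 22/23/27/28  (struct: MUL busy until I3 writes@21)
[I5] 23/29/37/38  (RAW R0: wait I4 write@28)
[I6] 39/40/48/49  (struct: DIV busy until I5 writes@38)
[I7] 50/51/59/60  (struct: DIV busy until I6 writes@49)

cycle = 60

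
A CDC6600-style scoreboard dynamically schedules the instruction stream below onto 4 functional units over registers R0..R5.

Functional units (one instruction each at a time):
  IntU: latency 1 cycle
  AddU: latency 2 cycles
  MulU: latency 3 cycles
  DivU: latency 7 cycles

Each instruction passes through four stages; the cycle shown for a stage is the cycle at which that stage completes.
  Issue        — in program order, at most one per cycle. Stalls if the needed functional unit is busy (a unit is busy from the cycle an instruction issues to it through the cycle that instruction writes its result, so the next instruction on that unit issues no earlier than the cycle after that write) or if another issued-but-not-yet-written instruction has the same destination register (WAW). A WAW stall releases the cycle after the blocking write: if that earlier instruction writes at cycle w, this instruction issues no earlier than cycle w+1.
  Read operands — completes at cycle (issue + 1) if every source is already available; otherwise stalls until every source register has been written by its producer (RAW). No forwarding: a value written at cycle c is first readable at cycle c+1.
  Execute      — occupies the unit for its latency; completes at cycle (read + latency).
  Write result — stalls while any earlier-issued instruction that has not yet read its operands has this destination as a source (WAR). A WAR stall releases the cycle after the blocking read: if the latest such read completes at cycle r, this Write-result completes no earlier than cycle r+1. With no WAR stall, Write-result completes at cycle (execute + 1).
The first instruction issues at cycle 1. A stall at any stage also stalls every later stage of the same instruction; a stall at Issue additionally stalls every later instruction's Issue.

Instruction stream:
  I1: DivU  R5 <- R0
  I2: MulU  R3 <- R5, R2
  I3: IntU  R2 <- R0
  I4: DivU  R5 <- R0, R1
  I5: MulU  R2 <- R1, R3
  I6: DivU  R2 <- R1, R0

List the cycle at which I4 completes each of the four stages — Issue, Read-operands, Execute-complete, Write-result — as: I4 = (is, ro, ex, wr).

I4 = (11, 12, 19, 20)

t=1  I1→DivU
t=2  I1 RO, I2→MulU
t=3  I3→IntU
t=4  I3 RO
t=5  I3 EX
t=9  I1 EX
t=10  I1 WR R5
t=11  I2 RO, I4→DivU
t=12  I3 WR R2, I4 RO
t=14  I2 EX
t=15  I2 WR R3
t=16  I5→MulU
t=17  I5 RO
t=19  I4 EX
t=20  I4 WR R5, I5 EX
t=21  I5 WR R2
t=22  I6→DivU
t=23  I6 RO
t=30  I6 EX
t=31  I6 WR R2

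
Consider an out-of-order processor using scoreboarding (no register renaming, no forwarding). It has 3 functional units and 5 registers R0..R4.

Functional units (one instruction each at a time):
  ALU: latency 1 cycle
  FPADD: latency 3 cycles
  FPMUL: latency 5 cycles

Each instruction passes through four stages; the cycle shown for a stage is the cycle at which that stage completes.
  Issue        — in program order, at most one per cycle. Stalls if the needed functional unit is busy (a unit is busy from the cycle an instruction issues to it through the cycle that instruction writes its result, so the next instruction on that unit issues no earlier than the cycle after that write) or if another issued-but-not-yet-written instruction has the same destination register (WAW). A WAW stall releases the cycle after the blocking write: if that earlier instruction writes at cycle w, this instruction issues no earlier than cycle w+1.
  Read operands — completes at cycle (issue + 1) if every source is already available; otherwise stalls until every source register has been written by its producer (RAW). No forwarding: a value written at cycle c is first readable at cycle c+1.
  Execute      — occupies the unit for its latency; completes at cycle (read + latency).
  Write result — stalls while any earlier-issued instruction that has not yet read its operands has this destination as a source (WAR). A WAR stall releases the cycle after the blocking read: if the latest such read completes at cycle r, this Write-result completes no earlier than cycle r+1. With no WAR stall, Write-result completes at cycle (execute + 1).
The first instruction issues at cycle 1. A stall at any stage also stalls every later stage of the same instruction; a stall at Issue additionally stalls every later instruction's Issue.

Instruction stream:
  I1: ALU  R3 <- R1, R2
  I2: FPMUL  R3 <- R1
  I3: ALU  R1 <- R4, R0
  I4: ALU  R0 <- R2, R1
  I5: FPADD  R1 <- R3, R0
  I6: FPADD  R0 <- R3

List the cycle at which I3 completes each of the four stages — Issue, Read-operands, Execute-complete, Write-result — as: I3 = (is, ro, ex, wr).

I3 = (6, 7, 8, 9)

cycle 1: I1→ALU
cycle 2: I1 RO
cycle 3: I1 EX
cycle 4: I1 WR R3
cycle 5: I2→FPMUL
cycle 6: I2 RO | I3→ALU
cycle 7: I3 RO
cycle 8: I3 EX
cycle 9: I3 WR R1
cycle 10: I4→ALU
cycle 11: I2 EX | I4 RO | I5→FPADD
cycle 12: I2 WR R3 | I4 EX
cycle 13: I4 WR R0
cycle 14: I5 RO
cycle 17: I5 EX
cycle 18: I5 WR R1
cycle 19: I6→FPADD
cycle 20: I6 RO
cycle 23: I6 EX
cycle 24: I6 WR R0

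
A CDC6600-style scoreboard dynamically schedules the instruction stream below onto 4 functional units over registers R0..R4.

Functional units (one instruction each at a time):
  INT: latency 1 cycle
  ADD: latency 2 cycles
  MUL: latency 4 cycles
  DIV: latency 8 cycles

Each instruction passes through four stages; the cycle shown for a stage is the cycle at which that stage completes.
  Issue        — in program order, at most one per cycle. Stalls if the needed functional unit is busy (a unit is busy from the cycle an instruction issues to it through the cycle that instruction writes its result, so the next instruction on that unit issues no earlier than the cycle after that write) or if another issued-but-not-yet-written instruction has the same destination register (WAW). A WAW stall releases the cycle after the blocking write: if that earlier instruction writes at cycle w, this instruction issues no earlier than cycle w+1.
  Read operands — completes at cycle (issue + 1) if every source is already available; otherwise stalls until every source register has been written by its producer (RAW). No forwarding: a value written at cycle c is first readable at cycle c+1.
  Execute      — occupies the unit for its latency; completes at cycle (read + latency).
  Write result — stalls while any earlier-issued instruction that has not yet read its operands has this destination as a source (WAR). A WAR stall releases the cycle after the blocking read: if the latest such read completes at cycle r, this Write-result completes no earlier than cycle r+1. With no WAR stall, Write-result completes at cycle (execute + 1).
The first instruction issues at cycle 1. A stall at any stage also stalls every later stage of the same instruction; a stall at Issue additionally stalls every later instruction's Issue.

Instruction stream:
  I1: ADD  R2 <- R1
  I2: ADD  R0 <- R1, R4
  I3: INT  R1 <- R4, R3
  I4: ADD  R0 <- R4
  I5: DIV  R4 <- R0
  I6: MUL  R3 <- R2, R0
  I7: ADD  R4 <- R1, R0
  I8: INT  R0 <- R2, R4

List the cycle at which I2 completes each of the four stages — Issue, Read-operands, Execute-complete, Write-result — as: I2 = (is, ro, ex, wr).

I2 = (6, 7, 9, 10)

[1] I1 dispatched to ADD
[2] I1 operands ready
[4] I1 complete
[5] R2←I1
[6] I2 dispatched to ADD
[7] I2 operands ready, I3 dispatched to INT
[8] I3 operands ready
[9] I2 complete, I3 complete
[10] R0←I2, R1←I3
[11] I4 dispatched to ADD
[12] I4 operands ready, I5 dispatched to DIV
[13] I6 dispatched to MUL
[14] I4 complete
[15] R0←I4
[16] I5 operands ready, I6 operands ready
[20] I6 complete
[21] R3←I6
[24] I5 complete
[25] R4←I5
[26] I7 dispatched to ADD
[27] I7 operands ready, I8 dispatched to INT
[29] I7 complete
[30] R4←I7
[31] I8 operands ready
[32] I8 complete
[33] R0←I8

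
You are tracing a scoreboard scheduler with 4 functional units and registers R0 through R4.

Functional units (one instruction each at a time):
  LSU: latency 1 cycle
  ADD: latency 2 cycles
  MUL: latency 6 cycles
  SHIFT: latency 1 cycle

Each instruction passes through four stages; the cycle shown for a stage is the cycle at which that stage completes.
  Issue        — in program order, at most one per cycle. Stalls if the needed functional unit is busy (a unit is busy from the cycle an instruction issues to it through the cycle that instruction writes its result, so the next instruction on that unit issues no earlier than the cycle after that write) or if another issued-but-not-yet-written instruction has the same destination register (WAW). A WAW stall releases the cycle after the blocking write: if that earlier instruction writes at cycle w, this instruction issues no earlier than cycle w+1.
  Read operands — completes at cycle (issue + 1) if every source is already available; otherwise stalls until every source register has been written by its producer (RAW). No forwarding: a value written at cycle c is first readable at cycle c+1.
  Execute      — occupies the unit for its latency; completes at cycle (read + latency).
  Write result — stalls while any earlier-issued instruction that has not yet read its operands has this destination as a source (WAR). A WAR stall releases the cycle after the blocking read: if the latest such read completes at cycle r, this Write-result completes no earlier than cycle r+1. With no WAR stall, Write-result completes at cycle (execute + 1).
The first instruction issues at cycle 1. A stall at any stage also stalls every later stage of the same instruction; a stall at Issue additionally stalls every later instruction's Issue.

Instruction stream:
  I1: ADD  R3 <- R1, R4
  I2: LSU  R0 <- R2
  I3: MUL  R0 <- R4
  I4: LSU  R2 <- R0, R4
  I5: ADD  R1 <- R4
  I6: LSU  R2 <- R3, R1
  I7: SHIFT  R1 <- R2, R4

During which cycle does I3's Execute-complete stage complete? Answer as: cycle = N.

cycle 1: issue I1 (ADD)
cycle 2: I1 read-ops · issue I2 (LSU)
cycle 3: I2 read-ops
cycle 4: I1 finished on ADD · I2 finished on LSU
cycle 5: I1→R3 · I2→R0
cycle 6: issue I3 (MUL)
cycle 7: I3 read-ops · issue I4 (LSU)
cycle 8: issue I5 (ADD)
cycle 9: I5 read-ops
cycle 11: I5 finished on ADD
cycle 12: I5→R1
cycle 13: I3 finished on MUL
cycle 14: I3→R0
cycle 15: I4 read-ops
cycle 16: I4 finished on LSU
cycle 17: I4→R2
cycle 18: issue I6 (LSU)
cycle 19: I6 read-ops · issue I7 (SHIFT)
cycle 20: I6 finished on LSU
cycle 21: I6→R2
cycle 22: I7 read-ops
cycle 23: I7 finished on SHIFT
cycle 24: I7→R1

cycle = 13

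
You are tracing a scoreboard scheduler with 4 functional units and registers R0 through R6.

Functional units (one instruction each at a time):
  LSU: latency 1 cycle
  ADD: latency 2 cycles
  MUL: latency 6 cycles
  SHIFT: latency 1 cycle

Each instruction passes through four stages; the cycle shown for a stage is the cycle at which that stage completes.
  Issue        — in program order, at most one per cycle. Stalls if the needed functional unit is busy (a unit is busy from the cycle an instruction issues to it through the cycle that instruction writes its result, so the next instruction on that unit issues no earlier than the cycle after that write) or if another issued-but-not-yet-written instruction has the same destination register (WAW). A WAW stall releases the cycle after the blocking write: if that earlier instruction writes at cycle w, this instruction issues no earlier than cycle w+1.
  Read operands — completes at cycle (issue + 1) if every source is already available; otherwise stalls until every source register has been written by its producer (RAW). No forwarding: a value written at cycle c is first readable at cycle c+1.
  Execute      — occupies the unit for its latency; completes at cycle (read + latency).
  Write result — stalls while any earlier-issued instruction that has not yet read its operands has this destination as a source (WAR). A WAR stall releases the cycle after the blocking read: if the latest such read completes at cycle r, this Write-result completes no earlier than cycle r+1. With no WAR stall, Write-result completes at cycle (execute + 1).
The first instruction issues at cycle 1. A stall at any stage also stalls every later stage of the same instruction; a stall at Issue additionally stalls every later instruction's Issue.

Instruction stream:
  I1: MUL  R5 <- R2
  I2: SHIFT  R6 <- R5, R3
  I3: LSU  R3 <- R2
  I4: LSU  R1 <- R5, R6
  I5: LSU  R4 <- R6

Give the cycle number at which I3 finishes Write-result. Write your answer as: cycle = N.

cycle 1: I1 dispatched to MUL
cycle 2: I1 operands ready | I2 dispatched to SHIFT
cycle 3: I3 dispatched to LSU
cycle 4: I3 operands ready
cycle 5: I3 complete
cycle 8: I1 complete
cycle 9: R5←I1
cycle 10: I2 operands ready
cycle 11: I2 complete | R3←I3
cycle 12: R6←I2 | I4 dispatched to LSU
cycle 13: I4 operands ready
cycle 14: I4 complete
cycle 15: R1←I4
cycle 16: I5 dispatched to LSU
cycle 17: I5 operands ready
cycle 18: I5 complete
cycle 19: R4←I5

cycle = 11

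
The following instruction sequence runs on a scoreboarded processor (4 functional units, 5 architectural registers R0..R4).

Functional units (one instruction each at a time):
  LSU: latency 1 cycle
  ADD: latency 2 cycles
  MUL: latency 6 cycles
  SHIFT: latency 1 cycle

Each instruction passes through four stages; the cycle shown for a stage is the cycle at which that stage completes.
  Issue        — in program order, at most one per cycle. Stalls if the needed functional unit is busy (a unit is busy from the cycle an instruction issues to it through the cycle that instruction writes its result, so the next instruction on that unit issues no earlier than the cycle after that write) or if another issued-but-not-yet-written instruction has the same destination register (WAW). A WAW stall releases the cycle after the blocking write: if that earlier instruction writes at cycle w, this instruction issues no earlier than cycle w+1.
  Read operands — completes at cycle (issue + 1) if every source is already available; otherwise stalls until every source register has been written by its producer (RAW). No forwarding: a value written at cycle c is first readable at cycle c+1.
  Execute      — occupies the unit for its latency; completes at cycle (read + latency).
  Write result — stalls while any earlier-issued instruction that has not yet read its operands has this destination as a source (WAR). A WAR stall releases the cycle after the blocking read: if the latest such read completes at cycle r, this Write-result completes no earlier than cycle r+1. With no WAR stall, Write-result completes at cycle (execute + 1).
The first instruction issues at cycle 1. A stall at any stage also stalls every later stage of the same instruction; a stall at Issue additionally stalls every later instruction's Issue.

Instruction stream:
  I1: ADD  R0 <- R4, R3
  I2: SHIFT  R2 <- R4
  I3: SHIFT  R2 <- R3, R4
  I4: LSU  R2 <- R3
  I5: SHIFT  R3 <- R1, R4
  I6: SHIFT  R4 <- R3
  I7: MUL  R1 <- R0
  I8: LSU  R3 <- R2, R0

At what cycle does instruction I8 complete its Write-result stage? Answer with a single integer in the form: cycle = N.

cycle = 20

[I1] 1/2/4/5
[I2] 2/3/4/5
[I3] 6/7/8/9  (struct: SHIFT busy until I2 writes@5)
[I4] 10/11/12/13  (WAW R2: wait I3 write@9)
[I5] 11/12/13/14
[I6] 15/16/17/18  (struct: SHIFT busy until I5 writes@14)
[I7] 16/17/23/24
[I8] 17/18/19/20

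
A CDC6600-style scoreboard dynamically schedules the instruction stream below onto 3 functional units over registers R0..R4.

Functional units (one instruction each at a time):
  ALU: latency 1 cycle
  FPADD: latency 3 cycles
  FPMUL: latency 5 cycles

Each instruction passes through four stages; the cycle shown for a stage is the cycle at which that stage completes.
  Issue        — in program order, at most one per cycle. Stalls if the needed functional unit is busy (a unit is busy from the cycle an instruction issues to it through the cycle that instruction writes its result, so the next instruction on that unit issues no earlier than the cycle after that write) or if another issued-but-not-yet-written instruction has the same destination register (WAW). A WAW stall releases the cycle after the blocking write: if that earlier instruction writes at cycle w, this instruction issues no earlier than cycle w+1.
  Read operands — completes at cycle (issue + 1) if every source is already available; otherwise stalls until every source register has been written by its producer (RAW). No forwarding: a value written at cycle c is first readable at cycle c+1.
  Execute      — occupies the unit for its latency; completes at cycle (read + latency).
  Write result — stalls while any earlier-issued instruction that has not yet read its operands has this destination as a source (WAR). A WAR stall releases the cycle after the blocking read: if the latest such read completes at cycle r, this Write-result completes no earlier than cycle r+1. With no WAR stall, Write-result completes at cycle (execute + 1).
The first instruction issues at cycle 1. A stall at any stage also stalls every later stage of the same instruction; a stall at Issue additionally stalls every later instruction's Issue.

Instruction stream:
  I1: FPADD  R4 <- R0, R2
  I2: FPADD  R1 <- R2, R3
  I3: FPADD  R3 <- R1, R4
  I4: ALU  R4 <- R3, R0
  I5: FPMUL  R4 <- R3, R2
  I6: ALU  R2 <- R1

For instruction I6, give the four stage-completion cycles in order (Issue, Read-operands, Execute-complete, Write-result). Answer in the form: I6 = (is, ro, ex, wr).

I1 -> (1, 2, 5, 6)
I2 -> (7, 8, 11, 12)  // struct: FPADD busy until I1 writes@6
I3 -> (13, 14, 17, 18)  // struct: FPADD busy until I2 writes@12
I4 -> (14, 19, 20, 21)  // RAW R3: wait I3 write@18
I5 -> (22, 23, 28, 29)  // WAW R4: wait I4 write@21
I6 -> (23, 24, 25, 26)

I6 = (23, 24, 25, 26)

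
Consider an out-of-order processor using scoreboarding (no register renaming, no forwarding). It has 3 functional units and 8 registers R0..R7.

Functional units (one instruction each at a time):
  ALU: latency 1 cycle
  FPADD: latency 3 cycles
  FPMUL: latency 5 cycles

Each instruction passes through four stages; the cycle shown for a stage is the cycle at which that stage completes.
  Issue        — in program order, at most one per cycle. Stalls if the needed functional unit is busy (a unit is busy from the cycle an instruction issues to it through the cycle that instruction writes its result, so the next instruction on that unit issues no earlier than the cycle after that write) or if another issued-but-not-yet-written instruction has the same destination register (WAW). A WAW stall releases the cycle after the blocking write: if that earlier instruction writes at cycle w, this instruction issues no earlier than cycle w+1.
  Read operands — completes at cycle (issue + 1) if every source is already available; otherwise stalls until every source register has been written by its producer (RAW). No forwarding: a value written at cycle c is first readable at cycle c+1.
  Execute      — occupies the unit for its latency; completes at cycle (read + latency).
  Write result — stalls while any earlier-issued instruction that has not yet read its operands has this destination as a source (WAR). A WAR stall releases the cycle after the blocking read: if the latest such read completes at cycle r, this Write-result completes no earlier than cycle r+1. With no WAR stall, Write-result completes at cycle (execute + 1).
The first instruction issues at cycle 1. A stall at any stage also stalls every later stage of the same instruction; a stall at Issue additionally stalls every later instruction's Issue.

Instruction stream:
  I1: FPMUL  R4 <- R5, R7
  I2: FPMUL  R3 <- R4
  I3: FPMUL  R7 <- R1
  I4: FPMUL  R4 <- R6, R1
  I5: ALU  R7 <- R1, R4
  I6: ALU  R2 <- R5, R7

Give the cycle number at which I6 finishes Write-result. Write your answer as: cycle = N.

cycle = 39

I1: IS=1 RO=2 EX=7 WR=8
I2: IS=9 RO=10 EX=15 WR=16  [struct: FPMUL busy until I1 writes@8]
I3: IS=17 RO=18 EX=23 WR=24  [struct: FPMUL busy until I2 writes@16]
I4: IS=25 RO=26 EX=31 WR=32  [struct: FPMUL busy until I3 writes@24]
I5: IS=26 RO=33 EX=34 WR=35  [RAW R4: wait I4 write@32]
I6: IS=36 RO=37 EX=38 WR=39  [struct: ALU busy until I5 writes@35]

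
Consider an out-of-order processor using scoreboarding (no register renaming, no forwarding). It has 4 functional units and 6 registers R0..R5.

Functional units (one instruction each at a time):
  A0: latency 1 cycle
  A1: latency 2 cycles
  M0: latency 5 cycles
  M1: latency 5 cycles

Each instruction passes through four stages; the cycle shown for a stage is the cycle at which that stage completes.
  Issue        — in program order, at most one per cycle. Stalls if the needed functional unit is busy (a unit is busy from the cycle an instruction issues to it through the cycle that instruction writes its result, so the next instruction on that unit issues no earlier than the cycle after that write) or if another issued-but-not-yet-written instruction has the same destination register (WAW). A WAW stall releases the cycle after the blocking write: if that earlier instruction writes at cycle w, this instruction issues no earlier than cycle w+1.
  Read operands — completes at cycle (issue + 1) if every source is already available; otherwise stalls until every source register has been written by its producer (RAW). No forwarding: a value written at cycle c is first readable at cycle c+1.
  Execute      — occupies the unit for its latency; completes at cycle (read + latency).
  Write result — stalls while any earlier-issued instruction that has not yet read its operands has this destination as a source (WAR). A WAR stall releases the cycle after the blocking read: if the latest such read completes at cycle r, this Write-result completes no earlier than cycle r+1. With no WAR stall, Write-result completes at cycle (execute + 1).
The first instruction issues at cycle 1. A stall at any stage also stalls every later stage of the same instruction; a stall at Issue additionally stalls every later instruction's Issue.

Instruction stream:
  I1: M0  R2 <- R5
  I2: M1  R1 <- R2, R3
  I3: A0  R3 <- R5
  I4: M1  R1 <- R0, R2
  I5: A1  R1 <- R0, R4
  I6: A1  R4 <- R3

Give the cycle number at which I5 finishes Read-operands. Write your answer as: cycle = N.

cycle = 25

[1] I1 issues→M0
[2] I1 reads, I2 issues→M1
[3] I3 issues→A0
[4] I3 reads
[5] I3 exec-done
[7] I1 exec-done
[8] I1 writes R2
[9] I2 reads
[10] I3 writes R3
[14] I2 exec-done
[15] I2 writes R1
[16] I4 issues→M1
[17] I4 reads
[22] I4 exec-done
[23] I4 writes R1
[24] I5 issues→A1
[25] I5 reads
[27] I5 exec-done
[28] I5 writes R1
[29] I6 issues→A1
[30] I6 reads
[32] I6 exec-done
[33] I6 writes R4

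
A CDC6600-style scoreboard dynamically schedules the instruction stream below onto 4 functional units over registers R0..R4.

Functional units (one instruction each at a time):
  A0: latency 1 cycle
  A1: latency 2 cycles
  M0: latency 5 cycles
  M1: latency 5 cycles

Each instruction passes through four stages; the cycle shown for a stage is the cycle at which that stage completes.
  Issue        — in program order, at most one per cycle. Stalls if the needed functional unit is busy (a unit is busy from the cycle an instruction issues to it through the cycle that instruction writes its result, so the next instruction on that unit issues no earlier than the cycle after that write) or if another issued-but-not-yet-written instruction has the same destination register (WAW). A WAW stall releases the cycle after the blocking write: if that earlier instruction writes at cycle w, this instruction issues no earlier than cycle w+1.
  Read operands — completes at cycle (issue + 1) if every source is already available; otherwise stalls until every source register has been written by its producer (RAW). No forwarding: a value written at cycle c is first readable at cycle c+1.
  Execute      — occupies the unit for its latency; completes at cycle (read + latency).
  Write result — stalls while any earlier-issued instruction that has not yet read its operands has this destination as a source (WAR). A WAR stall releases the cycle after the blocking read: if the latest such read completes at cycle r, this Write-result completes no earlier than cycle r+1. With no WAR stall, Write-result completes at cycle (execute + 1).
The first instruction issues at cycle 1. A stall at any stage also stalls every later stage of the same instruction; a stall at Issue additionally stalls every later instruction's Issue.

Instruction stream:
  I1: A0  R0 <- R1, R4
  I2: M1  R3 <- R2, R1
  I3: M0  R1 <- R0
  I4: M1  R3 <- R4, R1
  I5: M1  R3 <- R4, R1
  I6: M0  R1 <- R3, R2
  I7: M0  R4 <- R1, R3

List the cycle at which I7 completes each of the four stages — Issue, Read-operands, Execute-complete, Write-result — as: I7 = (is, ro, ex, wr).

I7 = (34, 35, 40, 41)

I1 -> (1, 2, 3, 4)
I2 -> (2, 3, 8, 9)
I3 -> (3, 5, 10, 11)  // RAW R0: wait I1 write@4
I4 -> (10, 12, 17, 18)  // struct: M1 busy until I2 writes@9, RAW R1: wait I3 write@11
I5 -> (19, 20, 25, 26)  // struct: M1 busy until I4 writes@18
I6 -> (20, 27, 32, 33)  // RAW R3: wait I5 write@26
I7 -> (34, 35, 40, 41)  // struct: M0 busy until I6 writes@33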